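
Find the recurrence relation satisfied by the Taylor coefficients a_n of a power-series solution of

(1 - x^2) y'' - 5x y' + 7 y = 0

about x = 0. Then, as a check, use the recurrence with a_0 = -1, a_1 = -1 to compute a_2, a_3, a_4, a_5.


Substitute y = sum_n a_n x^n.
(1 - 1 x^2) y'' contributes (n+2)(n+1) a_{n+2} - n(n-1) a_n at x^n.
-5 x y'(x) contributes -5 n a_n at x^n.
7 y(x) contributes 7 a_n at x^n.
Matching x^n: (n+2)(n+1) a_{n+2} + (-n(n-1) - 5 n + 7) a_n = 0.
Thus a_{n+2} = (n(n-1) + 5 n - 7) / ((n+1)(n+2)) * a_n.

Check with a_0 = -1, a_1 = -1 (apply the recurrence for n = 0, 1, 2, 3): a_0 = -1, a_1 = -1, a_2 = 7/2, a_3 = 1/3, a_4 = 35/24, a_5 = 7/30.

a_(n+2) = (n(n-1) + 5 n - 7) / ((n+1)(n+2)) * a_n; check: a_0 = -1, a_1 = -1, a_2 = 7/2, a_3 = 1/3, a_4 = 35/24, a_5 = 7/30


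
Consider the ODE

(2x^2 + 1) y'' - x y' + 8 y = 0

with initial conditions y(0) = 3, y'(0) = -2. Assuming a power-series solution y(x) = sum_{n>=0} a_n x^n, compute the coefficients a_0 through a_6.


Ansatz: y(x) = sum_{n>=0} a_n x^n, so y'(x) = sum_{n>=1} n a_n x^(n-1) and y''(x) = sum_{n>=2} n(n-1) a_n x^(n-2).
Substitute into P(x) y'' + Q(x) y' + R(x) y = 0 with P(x) = 2x^2 + 1, Q(x) = -x, R(x) = 8, and match powers of x.
Initial conditions: a_0 = 3, a_1 = -2.
Setting the coefficient of each power of x to zero and solving order by order (substituting the coefficients already found):
  x^0: 2 a_2 + 8 a_0 = 0  ->  2 a_2 = -8 a_0 = -24  ->  a_2 = -12
  x^1: 6 a_3 + 7 a_1 = 0  ->  6 a_3 = -7 a_1 = 14  ->  a_3 = 7/3
  x^2: 12 a_4 + 10 a_2 = 0  ->  12 a_4 = -10 a_2 = 120  ->  a_4 = 10
  x^3: 20 a_5 + 17 a_3 = 0  ->  20 a_5 = -17 a_3 = -119/3  ->  a_5 = -119/60
  x^4: 30 a_6 + 28 a_4 = 0  ->  30 a_6 = -28 a_4 = -280  ->  a_6 = -28/3
Truncated series: y(x) = 3 - 2 x - 12 x^2 + (7/3) x^3 + 10 x^4 - (119/60) x^5 - (28/3) x^6 + O(x^7).

a_0 = 3; a_1 = -2; a_2 = -12; a_3 = 7/3; a_4 = 10; a_5 = -119/60; a_6 = -28/3


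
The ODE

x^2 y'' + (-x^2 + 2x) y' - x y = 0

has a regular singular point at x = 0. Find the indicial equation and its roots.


Divide by x^2 to reach normal form y'' + P_1(x) y' + P_2(x) y = 0 with P_1(x) = -1 + 2/x and P_2(x) = -1/x.
x = 0 is a singular point because the y'-coefficient -1 + 2/x has a pole at x = 0 and the y-coefficient -1/x has a pole at x = 0.
It is a regular singular point because x P_1(x) = p(x) = 2 - x and x^2 P_2(x) = q(x) = -x are polynomials, hence analytic at x = 0.
p(0) = 2,  q(0) = 0.
Indicial equation: r(r-1) + p(0) r + q(0) = 0, i.e. r^2 + (p(0) - 1) r + q(0) = 0, i.e. r^2 + 1 r = 0.
Discriminant: (1)^2 - 4(0) = 1, so r = (-1 ± 1)/2.
Solving: r_1 = 0, r_2 = -1.

indicial: r^2 + 1 r = 0; roots r_1 = 0, r_2 = -1


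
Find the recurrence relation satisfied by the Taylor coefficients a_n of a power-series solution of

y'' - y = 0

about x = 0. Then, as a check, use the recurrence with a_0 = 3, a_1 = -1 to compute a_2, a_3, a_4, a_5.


Substitute y = sum_n a_n x^n into y'' + (const) y = 0.
y''(x) = sum_{n>=0} (n+2)(n+1) a_{n+2} x^n.
The ODE becomes sum_n [(n+2)(n+1) a_{n+2} - 1 a_n] x^n = 0.
Setting each coefficient to zero gives the recurrence:
  (n+2)(n+1) a_{n+2} - 1 a_n = 0,
  a_{n+2} = 1 / ((n+1)(n+2)) a_n.

Check with a_0 = 3, a_1 = -1 (apply the recurrence for n = 0, 1, 2, 3): a_0 = 3, a_1 = -1, a_2 = 3/2, a_3 = -1/6, a_4 = 1/8, a_5 = -1/120.

a_{n+2} = 1/((n+1)(n+2)) * a_n; check: a_0 = 3, a_1 = -1, a_2 = 3/2, a_3 = -1/6, a_4 = 1/8, a_5 = -1/120


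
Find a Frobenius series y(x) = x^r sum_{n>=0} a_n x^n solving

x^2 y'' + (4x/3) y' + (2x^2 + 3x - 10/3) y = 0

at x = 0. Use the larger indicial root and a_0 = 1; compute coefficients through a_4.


Write in Frobenius form y'' + (p(x)/x) y' + (q(x)/x^2) y = 0:
  p(x) = 4/3,  q(x) = 2x^2 + 3x - 10/3.
Indicial equation: r(r-1) + (4/3) r + (-10/3) = 0 -> roots r_1 = 5/3, r_2 = -2.
Take r = r_1 = 5/3. Let y(x) = x^r sum_{n>=0} a_n x^n with a_0 = 1.
Substitute y = x^r sum a_n x^n and match x^{r+n}. The recurrence is
  D(n) a_n + 3 a_{n-1} + 2 a_{n-2} = 0,  where D(n) = (r+n)(r+n-1) + (4/3)(r+n) + (-10/3).
  a_n = [-3 a_{n-1} - 2 a_{n-2}] / D(n).
Since the indicial polynomial factors as (r - r_1)(r - r_2), D(n) = (r_1 + n - r_1)(r_1 + n - r_2) = n(n + 11/3).
Evaluating step by step (a_0 = 1):
  n = 1: D(1) = 1(1 + 11/3) = 14/3; numerator = -3(1) = -3; a_1 = (-3)/(14/3) = -9/14
  n = 2: D(2) = 2(2 + 11/3) = 34/3; numerator = -3(-9/14) - 2(1) = -1/14; a_2 = (-1/14)/(34/3) = -3/476
  n = 3: D(3) = 3(3 + 11/3) = 20; numerator = -3(-3/476) - 2(-9/14) = 621/476; a_3 = (621/476)/(20) = 621/9520
  n = 4: D(4) = 4(4 + 11/3) = 92/3; numerator = -3(621/9520) - 2(-3/476) = -249/1360; a_4 = (-249/1360)/(92/3) = -747/125120

r = 5/3; a_0 = 1; a_1 = -9/14; a_2 = -3/476; a_3 = 621/9520; a_4 = -747/125120


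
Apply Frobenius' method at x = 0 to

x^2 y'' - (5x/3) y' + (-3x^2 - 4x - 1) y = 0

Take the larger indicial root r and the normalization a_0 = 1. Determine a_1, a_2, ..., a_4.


Write in Frobenius form y'' + (p(x)/x) y' + (q(x)/x^2) y = 0:
  p(x) = -5/3,  q(x) = -3x^2 - 4x - 1.
Indicial equation: r(r-1) + (-5/3) r + (-1) = 0 -> roots r_1 = 3, r_2 = -1/3.
Take r = r_1 = 3. Let y(x) = x^r sum_{n>=0} a_n x^n with a_0 = 1.
Substitute y = x^r sum a_n x^n and match x^{r+n}. The recurrence is
  D(n) a_n - 4 a_{n-1} - 3 a_{n-2} = 0,  where D(n) = (r+n)(r+n-1) + (-5/3)(r+n) + (-1).
  a_n = [4 a_{n-1} + 3 a_{n-2}] / D(n).
Since the indicial polynomial factors as (r - r_1)(r - r_2), D(n) = (r_1 + n - r_1)(r_1 + n - r_2) = n(n + 10/3).
Evaluating step by step (a_0 = 1):
  n = 1: D(1) = 1(1 + 10/3) = 13/3; numerator = 4(1) = 4; a_1 = (4)/(13/3) = 12/13
  n = 2: D(2) = 2(2 + 10/3) = 32/3; numerator = 4(12/13) + 3(1) = 87/13; a_2 = (87/13)/(32/3) = 261/416
  n = 3: D(3) = 3(3 + 10/3) = 19; numerator = 4(261/416) + 3(12/13) = 549/104; a_3 = (549/104)/(19) = 549/1976
  n = 4: D(4) = 4(4 + 10/3) = 88/3; numerator = 4(549/1976) + 3(261/416) = 23661/7904; a_4 = (23661/7904)/(88/3) = 6453/63232

r = 3; a_0 = 1; a_1 = 12/13; a_2 = 261/416; a_3 = 549/1976; a_4 = 6453/63232


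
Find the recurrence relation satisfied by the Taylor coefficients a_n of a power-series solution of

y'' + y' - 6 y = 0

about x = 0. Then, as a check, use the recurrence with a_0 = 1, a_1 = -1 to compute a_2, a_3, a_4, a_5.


Substitute y = sum_n a_n x^n.
y''(x) has coefficient (n+2)(n+1) a_{n+2} at x^n;
y'(x) has coefficient (n+1) a_{n+1} at x^n;
-6 y(x) has coefficient -6 a_n at x^n.
Matching x^n: (n+2)(n+1) a_{n+2} + (n+1) a_{n+1} - 6 a_n = 0.
Thus a_{n+2} = [-(n+1) a_{n+1} + 6 a_n] / ((n+1)(n+2)).

Check with a_0 = 1, a_1 = -1 (apply the recurrence for n = 0, 1, 2, 3): a_0 = 1, a_1 = -1, a_2 = 7/2, a_3 = -13/6, a_4 = 55/24, a_5 = -133/120.

a_(n+2) = [-(n+1) a_(n+1) + 6 a_n] / ((n+1)(n+2)); check: a_0 = 1, a_1 = -1, a_2 = 7/2, a_3 = -13/6, a_4 = 55/24, a_5 = -133/120


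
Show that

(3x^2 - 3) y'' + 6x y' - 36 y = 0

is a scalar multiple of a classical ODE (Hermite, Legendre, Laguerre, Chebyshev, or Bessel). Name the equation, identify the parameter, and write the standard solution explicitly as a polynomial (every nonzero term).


All three coefficients share the factor -3; dividing through by -3 gives  (1 - x^2) y'' - 2x y' + 12 y = 0.
This matches the Legendre equation (1 - x^2) y'' - 2x y' + n(n+1) y = 0 (note the -2x y' term) with n(n+1) = 12, so n = 3; the polynomial solution is P_3(x).
With y = sum_k a_k x^k, matching x^k gives (k+2)(k+1) a_{k+2} = [k(k+1) - n(n+1)] a_k = (k - 3)(k + 4) a_k. The right side vanishes at k = 3, so the series with the parity of 3 terminates at degree 3.
Standard normalization (P_n(1) = 1): leading coefficient (2n)!/(2^n (n!)^2) = 720/(8*36) = 5/2, so a_3 = 5/2. Work downward with a_k = (k+1)(k+2) a_{k+2} / ((k - 3)(k + 4)):
  a_1 = (2)(3)(5/2) / ((1 - 3)(1 + 4)) = 15/(-10) = -3/2
Hence P_3(x) = 5 x^3/2 - 3 x/2.

P_3(x); series = 5 x^3/2 - 3 x/2


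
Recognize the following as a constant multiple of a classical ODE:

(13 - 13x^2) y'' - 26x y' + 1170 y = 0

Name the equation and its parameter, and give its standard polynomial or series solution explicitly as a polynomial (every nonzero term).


All three coefficients share the factor 13; dividing through by 13 gives  (1 - x^2) y'' - 2x y' + 90 y = 0.
This matches the Legendre equation (1 - x^2) y'' - 2x y' + n(n+1) y = 0 (note the -2x y' term) with n(n+1) = 90, so n = 9; the polynomial solution is P_9(x).
With y = sum_k a_k x^k, matching x^k gives (k+2)(k+1) a_{k+2} = [k(k+1) - n(n+1)] a_k = (k - 9)(k + 10) a_k. The right side vanishes at k = 9, so the series with the parity of 9 terminates at degree 9.
Standard normalization (P_n(1) = 1): leading coefficient (2n)!/(2^n (n!)^2) = 6402373705728000/(512*131681894400) = 12155/128, so a_9 = 12155/128. Work downward with a_k = (k+1)(k+2) a_{k+2} / ((k - 9)(k + 10)):
  a_7 = (8)(9)(12155/128) / ((7 - 9)(7 + 10)) = (109395/16)/(-34) = -6435/32
  a_5 = (6)(7)(-6435/32) / ((5 - 9)(5 + 10)) = (-135135/16)/(-60) = 9009/64
  a_3 = (4)(5)(9009/64) / ((3 - 9)(3 + 10)) = (45045/16)/(-78) = -1155/32
  a_1 = (2)(3)(-1155/32) / ((1 - 9)(1 + 10)) = (-3465/16)/(-88) = 315/128
Hence P_9(x) = 12155 x^9/128 - 6435 x^7/32 + 9009 x^5/64 - 1155 x^3/32 + 315 x/128.

P_9(x); series = 12155 x^9/128 - 6435 x^7/32 + 9009 x^5/64 - 1155 x^3/32 + 315 x/128


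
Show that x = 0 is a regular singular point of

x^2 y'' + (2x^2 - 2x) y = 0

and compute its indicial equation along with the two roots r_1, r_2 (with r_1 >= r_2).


Divide by x^2 to reach normal form y'' + P_1(x) y' + P_2(x) y = 0 with P_1(x) = 0 and P_2(x) = 2 - 2/x.
x = 0 is a singular point because the y-coefficient 2 - 2/x has a pole at x = 0.
It is a regular singular point because x P_1(x) = p(x) = 0 and x^2 P_2(x) = q(x) = 2x^2 - 2x are polynomials, hence analytic at x = 0.
p(0) = 0,  q(0) = 0.
Indicial equation: r(r-1) + p(0) r + q(0) = 0, i.e. r^2 + (p(0) - 1) r + q(0) = 0, i.e. r^2 - 1 r = 0.
Discriminant: (-1)^2 - 4(0) = 1, so r = (1 ± 1)/2.
Solving: r_1 = 1, r_2 = 0.

indicial: r^2 - 1 r = 0; roots r_1 = 1, r_2 = 0


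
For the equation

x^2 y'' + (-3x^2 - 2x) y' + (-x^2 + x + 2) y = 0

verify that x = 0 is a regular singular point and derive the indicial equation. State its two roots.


Divide by x^2 to reach normal form y'' + P_1(x) y' + P_2(x) y = 0 with P_1(x) = -3 - 2/x and P_2(x) = -1 + 1/x + 2/x^2.
x = 0 is a singular point because the y'-coefficient -3 - 2/x has a pole at x = 0 and the y-coefficient -1 + 1/x + 2/x^2 has a pole at x = 0.
It is a regular singular point because x P_1(x) = p(x) = -3x - 2 and x^2 P_2(x) = q(x) = -x^2 + x + 2 are polynomials, hence analytic at x = 0.
p(0) = -2,  q(0) = 2.
Indicial equation: r(r-1) + p(0) r + q(0) = 0, i.e. r^2 + (p(0) - 1) r + q(0) = 0, i.e. r^2 - 3 r + 2 = 0.
Discriminant: (-3)^2 - 4(2) = 1, so r = (3 ± 1)/2.
Solving: r_1 = 2, r_2 = 1.

indicial: r^2 - 3 r + 2 = 0; roots r_1 = 2, r_2 = 1


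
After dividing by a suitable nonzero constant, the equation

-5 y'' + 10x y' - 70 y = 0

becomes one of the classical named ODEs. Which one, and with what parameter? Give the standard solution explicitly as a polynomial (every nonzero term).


All three coefficients share the factor -5; dividing through by -5 gives  y'' - 2x y' + 14 y = 0.
This matches the Hermite equation y'' - 2x y' + 2n y = 0 with 2n = 14, so n = 7; the polynomial solution is H_7(x).
With y = sum_k a_k x^k, matching x^k gives (k+2)(k+1) a_{k+2} = 2(k - n) a_k = 2(k - 7) a_k. The right side vanishes at k = 7, so the series with the parity of 7 terminates at degree 7.
Standard normalization: leading coefficient of H_n is 2^n, so a_7 = 2^7 = 128. Work downward with a_k = (k+1)(k+2) a_{k+2} / (2(k - n)):
  a_5 = (6)(7)(128) / (2(5 - 7)) = 5376/(-4) = -1344
  a_3 = (4)(5)(-1344) / (2(3 - 7)) = -26880/(-8) = 3360
  a_1 = (2)(3)(3360) / (2(1 - 7)) = 20160/(-12) = -1680
Hence H_7(x) = 128 x^7 - 1344 x^5 + 3360 x^3 - 1680 x.

H_7(x); series = 128 x^7 - 1344 x^5 + 3360 x^3 - 1680 x


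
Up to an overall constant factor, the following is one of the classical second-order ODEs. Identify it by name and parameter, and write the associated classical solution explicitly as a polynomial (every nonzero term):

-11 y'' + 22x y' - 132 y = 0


All three coefficients share the factor -11; dividing through by -11 gives  y'' - 2x y' + 12 y = 0.
This matches the Hermite equation y'' - 2x y' + 2n y = 0 with 2n = 12, so n = 6; the polynomial solution is H_6(x).
With y = sum_k a_k x^k, matching x^k gives (k+2)(k+1) a_{k+2} = 2(k - n) a_k = 2(k - 6) a_k. The right side vanishes at k = 6, so the series with the parity of 6 terminates at degree 6.
Standard normalization: leading coefficient of H_n is 2^n, so a_6 = 2^6 = 64. Work downward with a_k = (k+1)(k+2) a_{k+2} / (2(k - n)):
  a_4 = (5)(6)(64) / (2(4 - 6)) = 1920/(-4) = -480
  a_2 = (3)(4)(-480) / (2(2 - 6)) = -5760/(-8) = 720
  a_0 = (1)(2)(720) / (2(0 - 6)) = 1440/(-12) = -120
Hence H_6(x) = 64 x^6 - 480 x^4 + 720 x^2 - 120.

H_6(x); series = 64 x^6 - 480 x^4 + 720 x^2 - 120


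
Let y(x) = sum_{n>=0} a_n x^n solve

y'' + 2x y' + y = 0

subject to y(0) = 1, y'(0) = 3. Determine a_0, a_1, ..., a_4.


Ansatz: y(x) = sum_{n>=0} a_n x^n, so y'(x) = sum_{n>=1} n a_n x^(n-1) and y''(x) = sum_{n>=2} n(n-1) a_n x^(n-2).
Substitute into P(x) y'' + Q(x) y' + R(x) y = 0 with P(x) = 1, Q(x) = 2x, R(x) = 1, and match powers of x.
Initial conditions: a_0 = 1, a_1 = 3.
Setting the coefficient of each power of x to zero and solving order by order (substituting the coefficients already found):
  x^0: 2 a_2 + a_0 = 0  ->  2 a_2 = -a_0 = -1  ->  a_2 = -1/2
  x^1: 6 a_3 + 3 a_1 = 0  ->  6 a_3 = -3 a_1 = -9  ->  a_3 = -3/2
  x^2: 12 a_4 + 5 a_2 = 0  ->  12 a_4 = -5 a_2 = 5/2  ->  a_4 = 5/24
Truncated series: y(x) = 1 + 3 x - (1/2) x^2 - (3/2) x^3 + (5/24) x^4 + O(x^5).

a_0 = 1; a_1 = 3; a_2 = -1/2; a_3 = -3/2; a_4 = 5/24


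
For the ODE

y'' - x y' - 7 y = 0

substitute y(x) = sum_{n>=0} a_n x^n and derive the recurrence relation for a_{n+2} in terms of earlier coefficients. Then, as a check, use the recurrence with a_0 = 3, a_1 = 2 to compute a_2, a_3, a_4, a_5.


Substitute y = sum_n a_n x^n.
y''(x) has coefficient (n+2)(n+1) a_{n+2} at x^n;
-x y'(x) has coefficient -n a_n at x^n (shift);
-7 y(x) has coefficient -7 a_n at x^n.
Matching x^n: (n+2)(n+1) a_{n+2} + (-n - 7) a_n = 0.
Thus a_{n+2} = (n + 7) / ((n+1)(n+2)) * a_n.

Check with a_0 = 3, a_1 = 2 (apply the recurrence for n = 0, 1, 2, 3): a_0 = 3, a_1 = 2, a_2 = 21/2, a_3 = 8/3, a_4 = 63/8, a_5 = 4/3.

a_(n+2) = (n + 7) / ((n+1)(n+2)) * a_n; check: a_0 = 3, a_1 = 2, a_2 = 21/2, a_3 = 8/3, a_4 = 63/8, a_5 = 4/3


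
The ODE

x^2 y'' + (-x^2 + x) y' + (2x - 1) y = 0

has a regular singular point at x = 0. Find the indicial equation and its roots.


Divide by x^2 to reach normal form y'' + P_1(x) y' + P_2(x) y = 0 with P_1(x) = -1 + 1/x and P_2(x) = 2/x - 1/x^2.
x = 0 is a singular point because the y'-coefficient -1 + 1/x has a pole at x = 0 and the y-coefficient 2/x - 1/x^2 has a pole at x = 0.
It is a regular singular point because x P_1(x) = p(x) = 1 - x and x^2 P_2(x) = q(x) = 2x - 1 are polynomials, hence analytic at x = 0.
p(0) = 1,  q(0) = -1.
Indicial equation: r(r-1) + p(0) r + q(0) = 0, i.e. r^2 + (p(0) - 1) r + q(0) = 0, i.e. r^2 - 1 = 0.
Discriminant: (0)^2 - 4(-1) = 4, so r = (0 ± 2)/2.
Solving: r_1 = 1, r_2 = -1.

indicial: r^2 - 1 = 0; roots r_1 = 1, r_2 = -1


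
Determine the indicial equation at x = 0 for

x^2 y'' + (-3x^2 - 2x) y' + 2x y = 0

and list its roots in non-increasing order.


Divide by x^2 to reach normal form y'' + P_1(x) y' + P_2(x) y = 0 with P_1(x) = -3 - 2/x and P_2(x) = 2/x.
x = 0 is a singular point because the y'-coefficient -3 - 2/x has a pole at x = 0 and the y-coefficient 2/x has a pole at x = 0.
It is a regular singular point because x P_1(x) = p(x) = -3x - 2 and x^2 P_2(x) = q(x) = 2x are polynomials, hence analytic at x = 0.
p(0) = -2,  q(0) = 0.
Indicial equation: r(r-1) + p(0) r + q(0) = 0, i.e. r^2 + (p(0) - 1) r + q(0) = 0, i.e. r^2 - 3 r = 0.
Discriminant: (-3)^2 - 4(0) = 9, so r = (3 ± 3)/2.
Solving: r_1 = 3, r_2 = 0.

indicial: r^2 - 3 r = 0; roots r_1 = 3, r_2 = 0


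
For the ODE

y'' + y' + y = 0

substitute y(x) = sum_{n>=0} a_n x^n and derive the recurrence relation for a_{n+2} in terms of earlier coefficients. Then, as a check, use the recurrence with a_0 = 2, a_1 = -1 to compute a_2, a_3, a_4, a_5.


Substitute y = sum_n a_n x^n.
y''(x) has coefficient (n+2)(n+1) a_{n+2} at x^n;
y'(x) has coefficient (n+1) a_{n+1} at x^n;
y(x) has coefficient 1 a_n at x^n.
Matching x^n: (n+2)(n+1) a_{n+2} + (n+1) a_{n+1} + 1 a_n = 0.
Thus a_{n+2} = [-(n+1) a_{n+1} - 1 a_n] / ((n+1)(n+2)).

Check with a_0 = 2, a_1 = -1 (apply the recurrence for n = 0, 1, 2, 3): a_0 = 2, a_1 = -1, a_2 = -1/2, a_3 = 1/3, a_4 = -1/24, a_5 = -1/120.

a_(n+2) = [-(n+1) a_(n+1) - 1 a_n] / ((n+1)(n+2)); check: a_0 = 2, a_1 = -1, a_2 = -1/2, a_3 = 1/3, a_4 = -1/24, a_5 = -1/120


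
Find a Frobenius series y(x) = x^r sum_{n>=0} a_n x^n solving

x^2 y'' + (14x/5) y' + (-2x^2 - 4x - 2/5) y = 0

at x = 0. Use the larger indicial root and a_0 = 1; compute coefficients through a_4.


Write in Frobenius form y'' + (p(x)/x) y' + (q(x)/x^2) y = 0:
  p(x) = 14/5,  q(x) = -2x^2 - 4x - 2/5.
Indicial equation: r(r-1) + (14/5) r + (-2/5) = 0 -> roots r_1 = 1/5, r_2 = -2.
Take r = r_1 = 1/5. Let y(x) = x^r sum_{n>=0} a_n x^n with a_0 = 1.
Substitute y = x^r sum a_n x^n and match x^{r+n}. The recurrence is
  D(n) a_n - 4 a_{n-1} - 2 a_{n-2} = 0,  where D(n) = (r+n)(r+n-1) + (14/5)(r+n) + (-2/5).
  a_n = [4 a_{n-1} + 2 a_{n-2}] / D(n).
Since the indicial polynomial factors as (r - r_1)(r - r_2), D(n) = (r_1 + n - r_1)(r_1 + n - r_2) = n(n + 11/5).
Evaluating step by step (a_0 = 1):
  n = 1: D(1) = 1(1 + 11/5) = 16/5; numerator = 4(1) = 4; a_1 = (4)/(16/5) = 5/4
  n = 2: D(2) = 2(2 + 11/5) = 42/5; numerator = 4(5/4) + 2(1) = 7; a_2 = (7)/(42/5) = 5/6
  n = 3: D(3) = 3(3 + 11/5) = 78/5; numerator = 4(5/6) + 2(5/4) = 35/6; a_3 = (35/6)/(78/5) = 175/468
  n = 4: D(4) = 4(4 + 11/5) = 124/5; numerator = 4(175/468) + 2(5/6) = 370/117; a_4 = (370/117)/(124/5) = 925/7254

r = 1/5; a_0 = 1; a_1 = 5/4; a_2 = 5/6; a_3 = 175/468; a_4 = 925/7254


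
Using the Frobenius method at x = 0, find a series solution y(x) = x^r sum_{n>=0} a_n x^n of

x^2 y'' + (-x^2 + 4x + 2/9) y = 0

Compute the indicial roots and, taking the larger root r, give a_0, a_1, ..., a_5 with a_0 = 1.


Write in Frobenius form y'' + (p(x)/x) y' + (q(x)/x^2) y = 0:
  p(x) = 0,  q(x) = -x^2 + 4x + 2/9.
Indicial equation: r(r-1) + (0) r + (2/9) = 0 -> roots r_1 = 2/3, r_2 = 1/3.
Take r = r_1 = 2/3. Let y(x) = x^r sum_{n>=0} a_n x^n with a_0 = 1.
Substitute y = x^r sum a_n x^n and match x^{r+n}. The recurrence is
  D(n) a_n + 4 a_{n-1} - 1 a_{n-2} = 0,  where D(n) = (r+n)(r+n-1) + (0)(r+n) + (2/9).
  a_n = [-4 a_{n-1} + 1 a_{n-2}] / D(n).
Since the indicial polynomial factors as (r - r_1)(r - r_2), D(n) = (r_1 + n - r_1)(r_1 + n - r_2) = n(n + 1/3).
Evaluating step by step (a_0 = 1):
  n = 1: D(1) = 1(1 + 1/3) = 4/3; numerator = -4(1) = -4; a_1 = (-4)/(4/3) = -3
  n = 2: D(2) = 2(2 + 1/3) = 14/3; numerator = -4(-3) + 1(1) = 13; a_2 = (13)/(14/3) = 39/14
  n = 3: D(3) = 3(3 + 1/3) = 10; numerator = -4(39/14) + 1(-3) = -99/7; a_3 = (-99/7)/(10) = -99/70
  n = 4: D(4) = 4(4 + 1/3) = 52/3; numerator = -4(-99/70) + 1(39/14) = 591/70; a_4 = (591/70)/(52/3) = 1773/3640
  n = 5: D(5) = 5(5 + 1/3) = 80/3; numerator = -4(1773/3640) + 1(-99/70) = -306/91; a_5 = (-306/91)/(80/3) = -459/3640

r = 2/3; a_0 = 1; a_1 = -3; a_2 = 39/14; a_3 = -99/70; a_4 = 1773/3640; a_5 = -459/3640


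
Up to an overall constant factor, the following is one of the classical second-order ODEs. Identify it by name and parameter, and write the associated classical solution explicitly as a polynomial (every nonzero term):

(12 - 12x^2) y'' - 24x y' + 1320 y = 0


All three coefficients share the factor 12; dividing through by 12 gives  (1 - x^2) y'' - 2x y' + 110 y = 0.
This matches the Legendre equation (1 - x^2) y'' - 2x y' + n(n+1) y = 0 (note the -2x y' term) with n(n+1) = 110, so n = 10; the polynomial solution is P_10(x).
With y = sum_k a_k x^k, matching x^k gives (k+2)(k+1) a_{k+2} = [k(k+1) - n(n+1)] a_k = (k - 10)(k + 11) a_k. The right side vanishes at k = 10, so the series with the parity of 10 terminates at degree 10.
Standard normalization (P_n(1) = 1): leading coefficient (2n)!/(2^n (n!)^2) = 2432902008176640000/(1024*13168189440000) = 46189/256, so a_10 = 46189/256. Work downward with a_k = (k+1)(k+2) a_{k+2} / ((k - 10)(k + 11)):
  a_8 = (9)(10)(46189/256) / ((8 - 10)(8 + 11)) = (2078505/128)/(-38) = -109395/256
  a_6 = (7)(8)(-109395/256) / ((6 - 10)(6 + 11)) = (-765765/32)/(-68) = 45045/128
  a_4 = (5)(6)(45045/128) / ((4 - 10)(4 + 11)) = (675675/64)/(-90) = -15015/128
  a_2 = (3)(4)(-15015/128) / ((2 - 10)(2 + 11)) = (-45045/32)/(-104) = 3465/256
  a_0 = (1)(2)(3465/256) / ((0 - 10)(0 + 11)) = (3465/128)/(-110) = -63/256
Hence P_10(x) = 46189 x^10/256 - 109395 x^8/256 + 45045 x^6/128 - 15015 x^4/128 + 3465 x^2/256 - 63/256.

P_10(x); series = 46189 x^10/256 - 109395 x^8/256 + 45045 x^6/128 - 15015 x^4/128 + 3465 x^2/256 - 63/256


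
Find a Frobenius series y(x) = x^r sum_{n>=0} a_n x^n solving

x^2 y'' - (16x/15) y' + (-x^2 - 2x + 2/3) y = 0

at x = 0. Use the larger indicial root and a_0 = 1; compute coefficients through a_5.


Write in Frobenius form y'' + (p(x)/x) y' + (q(x)/x^2) y = 0:
  p(x) = -16/15,  q(x) = -x^2 - 2x + 2/3.
Indicial equation: r(r-1) + (-16/15) r + (2/3) = 0 -> roots r_1 = 5/3, r_2 = 2/5.
Take r = r_1 = 5/3. Let y(x) = x^r sum_{n>=0} a_n x^n with a_0 = 1.
Substitute y = x^r sum a_n x^n and match x^{r+n}. The recurrence is
  D(n) a_n - 2 a_{n-1} - 1 a_{n-2} = 0,  where D(n) = (r+n)(r+n-1) + (-16/15)(r+n) + (2/3).
  a_n = [2 a_{n-1} + 1 a_{n-2}] / D(n).
Since the indicial polynomial factors as (r - r_1)(r - r_2), D(n) = (r_1 + n - r_1)(r_1 + n - r_2) = n(n + 19/15).
Evaluating step by step (a_0 = 1):
  n = 1: D(1) = 1(1 + 19/15) = 34/15; numerator = 2(1) = 2; a_1 = (2)/(34/15) = 15/17
  n = 2: D(2) = 2(2 + 19/15) = 98/15; numerator = 2(15/17) + 1(1) = 47/17; a_2 = (47/17)/(98/15) = 705/1666
  n = 3: D(3) = 3(3 + 19/15) = 64/5; numerator = 2(705/1666) + 1(15/17) = 1440/833; a_3 = (1440/833)/(64/5) = 225/1666
  n = 4: D(4) = 4(4 + 19/15) = 316/15; numerator = 2(225/1666) + 1(705/1666) = 165/238; a_4 = (165/238)/(316/15) = 2475/75208
  n = 5: D(5) = 5(5 + 19/15) = 94/3; numerator = 2(2475/75208) + 1(225/1666) = 52875/263228; a_5 = (52875/263228)/(94/3) = 3375/526456

r = 5/3; a_0 = 1; a_1 = 15/17; a_2 = 705/1666; a_3 = 225/1666; a_4 = 2475/75208; a_5 = 3375/526456


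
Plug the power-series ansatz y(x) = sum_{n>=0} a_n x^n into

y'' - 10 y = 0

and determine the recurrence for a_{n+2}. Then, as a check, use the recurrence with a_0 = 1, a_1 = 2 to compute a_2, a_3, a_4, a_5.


Substitute y = sum_n a_n x^n into y'' + (const) y = 0.
y''(x) = sum_{n>=0} (n+2)(n+1) a_{n+2} x^n.
The ODE becomes sum_n [(n+2)(n+1) a_{n+2} - 10 a_n] x^n = 0.
Setting each coefficient to zero gives the recurrence:
  (n+2)(n+1) a_{n+2} - 10 a_n = 0,
  a_{n+2} = 10 / ((n+1)(n+2)) a_n.

Check with a_0 = 1, a_1 = 2 (apply the recurrence for n = 0, 1, 2, 3): a_0 = 1, a_1 = 2, a_2 = 5, a_3 = 10/3, a_4 = 25/6, a_5 = 5/3.

a_{n+2} = 10/((n+1)(n+2)) * a_n; check: a_0 = 1, a_1 = 2, a_2 = 5, a_3 = 10/3, a_4 = 25/6, a_5 = 5/3


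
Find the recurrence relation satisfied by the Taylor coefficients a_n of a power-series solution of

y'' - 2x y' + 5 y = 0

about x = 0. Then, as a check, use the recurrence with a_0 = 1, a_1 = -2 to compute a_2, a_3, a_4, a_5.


Substitute y = sum_n a_n x^n.
y''(x) has coefficient (n+2)(n+1) a_{n+2} at x^n;
-2 x y'(x) has coefficient -2 n a_n at x^n (shift);
5 y(x) has coefficient 5 a_n at x^n.
Matching x^n: (n+2)(n+1) a_{n+2} + (-2n + 5) a_n = 0.
Thus a_{n+2} = (2n - 5) / ((n+1)(n+2)) * a_n.

Check with a_0 = 1, a_1 = -2 (apply the recurrence for n = 0, 1, 2, 3): a_0 = 1, a_1 = -2, a_2 = -5/2, a_3 = 1, a_4 = 5/24, a_5 = 1/20.

a_(n+2) = (2n - 5) / ((n+1)(n+2)) * a_n; check: a_0 = 1, a_1 = -2, a_2 = -5/2, a_3 = 1, a_4 = 5/24, a_5 = 1/20


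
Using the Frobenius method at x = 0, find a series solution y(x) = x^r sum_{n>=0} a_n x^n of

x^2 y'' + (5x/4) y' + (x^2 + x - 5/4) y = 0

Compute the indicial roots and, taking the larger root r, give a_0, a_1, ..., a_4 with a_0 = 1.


Write in Frobenius form y'' + (p(x)/x) y' + (q(x)/x^2) y = 0:
  p(x) = 5/4,  q(x) = x^2 + x - 5/4.
Indicial equation: r(r-1) + (5/4) r + (-5/4) = 0 -> roots r_1 = 1, r_2 = -5/4.
Take r = r_1 = 1. Let y(x) = x^r sum_{n>=0} a_n x^n with a_0 = 1.
Substitute y = x^r sum a_n x^n and match x^{r+n}. The recurrence is
  D(n) a_n + 1 a_{n-1} + 1 a_{n-2} = 0,  where D(n) = (r+n)(r+n-1) + (5/4)(r+n) + (-5/4).
  a_n = [-1 a_{n-1} - 1 a_{n-2}] / D(n).
Since the indicial polynomial factors as (r - r_1)(r - r_2), D(n) = (r_1 + n - r_1)(r_1 + n - r_2) = n(n + 9/4).
Evaluating step by step (a_0 = 1):
  n = 1: D(1) = 1(1 + 9/4) = 13/4; numerator = -1(1) = -1; a_1 = (-1)/(13/4) = -4/13
  n = 2: D(2) = 2(2 + 9/4) = 17/2; numerator = -1(-4/13) - 1(1) = -9/13; a_2 = (-9/13)/(17/2) = -18/221
  n = 3: D(3) = 3(3 + 9/4) = 63/4; numerator = -1(-18/221) - 1(-4/13) = 86/221; a_3 = (86/221)/(63/4) = 344/13923
  n = 4: D(4) = 4(4 + 9/4) = 25; numerator = -1(344/13923) - 1(-18/221) = 790/13923; a_4 = (790/13923)/(25) = 158/69615

r = 1; a_0 = 1; a_1 = -4/13; a_2 = -18/221; a_3 = 344/13923; a_4 = 158/69615


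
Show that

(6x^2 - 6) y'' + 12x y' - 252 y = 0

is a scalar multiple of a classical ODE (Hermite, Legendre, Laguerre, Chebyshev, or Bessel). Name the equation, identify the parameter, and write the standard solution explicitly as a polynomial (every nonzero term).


All three coefficients share the factor -6; dividing through by -6 gives  (1 - x^2) y'' - 2x y' + 42 y = 0.
This matches the Legendre equation (1 - x^2) y'' - 2x y' + n(n+1) y = 0 (note the -2x y' term) with n(n+1) = 42, so n = 6; the polynomial solution is P_6(x).
With y = sum_k a_k x^k, matching x^k gives (k+2)(k+1) a_{k+2} = [k(k+1) - n(n+1)] a_k = (k - 6)(k + 7) a_k. The right side vanishes at k = 6, so the series with the parity of 6 terminates at degree 6.
Standard normalization (P_n(1) = 1): leading coefficient (2n)!/(2^n (n!)^2) = 479001600/(64*518400) = 231/16, so a_6 = 231/16. Work downward with a_k = (k+1)(k+2) a_{k+2} / ((k - 6)(k + 7)):
  a_4 = (5)(6)(231/16) / ((4 - 6)(4 + 7)) = (3465/8)/(-22) = -315/16
  a_2 = (3)(4)(-315/16) / ((2 - 6)(2 + 7)) = (-945/4)/(-36) = 105/16
  a_0 = (1)(2)(105/16) / ((0 - 6)(0 + 7)) = (105/8)/(-42) = -5/16
Hence P_6(x) = 231 x^6/16 - 315 x^4/16 + 105 x^2/16 - 5/16.

P_6(x); series = 231 x^6/16 - 315 x^4/16 + 105 x^2/16 - 5/16


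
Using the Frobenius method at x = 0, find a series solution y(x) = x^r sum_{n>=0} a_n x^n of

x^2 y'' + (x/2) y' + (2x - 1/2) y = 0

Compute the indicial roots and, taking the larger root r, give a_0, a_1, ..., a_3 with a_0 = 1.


Write in Frobenius form y'' + (p(x)/x) y' + (q(x)/x^2) y = 0:
  p(x) = 1/2,  q(x) = 2x - 1/2.
Indicial equation: r(r-1) + (1/2) r + (-1/2) = 0 -> roots r_1 = 1, r_2 = -1/2.
Take r = r_1 = 1. Let y(x) = x^r sum_{n>=0} a_n x^n with a_0 = 1.
Substitute y = x^r sum a_n x^n and match x^{r+n}. The recurrence is
  D(n) a_n + 2 a_{n-1} = 0,  where D(n) = (r+n)(r+n-1) + (1/2)(r+n) + (-1/2).
  a_n = -2 / D(n) * a_{n-1}.
Since the indicial polynomial factors as (r - r_1)(r - r_2), D(n) = (r_1 + n - r_1)(r_1 + n - r_2) = n(n + 3/2).
Evaluating step by step (a_0 = 1):
  n = 1: D(1) = 1(1 + 3/2) = 5/2; numerator = -2(1) = -2; a_1 = (-2)/(5/2) = -4/5
  n = 2: D(2) = 2(2 + 3/2) = 7; numerator = -2(-4/5) = 8/5; a_2 = (8/5)/(7) = 8/35
  n = 3: D(3) = 3(3 + 3/2) = 27/2; numerator = -2(8/35) = -16/35; a_3 = (-16/35)/(27/2) = -32/945

r = 1; a_0 = 1; a_1 = -4/5; a_2 = 8/35; a_3 = -32/945


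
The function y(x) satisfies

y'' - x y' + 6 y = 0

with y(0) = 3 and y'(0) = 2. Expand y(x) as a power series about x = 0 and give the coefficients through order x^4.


Ansatz: y(x) = sum_{n>=0} a_n x^n, so y'(x) = sum_{n>=1} n a_n x^(n-1) and y''(x) = sum_{n>=2} n(n-1) a_n x^(n-2).
Substitute into P(x) y'' + Q(x) y' + R(x) y = 0 with P(x) = 1, Q(x) = -x, R(x) = 6, and match powers of x.
Initial conditions: a_0 = 3, a_1 = 2.
Setting the coefficient of each power of x to zero and solving order by order (substituting the coefficients already found):
  x^0: 2 a_2 + 6 a_0 = 0  ->  2 a_2 = -6 a_0 = -18  ->  a_2 = -9
  x^1: 6 a_3 + 5 a_1 = 0  ->  6 a_3 = -5 a_1 = -10  ->  a_3 = -5/3
  x^2: 12 a_4 + 4 a_2 = 0  ->  12 a_4 = -4 a_2 = 36  ->  a_4 = 3
Truncated series: y(x) = 3 + 2 x - 9 x^2 - (5/3) x^3 + 3 x^4 + O(x^5).

a_0 = 3; a_1 = 2; a_2 = -9; a_3 = -5/3; a_4 = 3


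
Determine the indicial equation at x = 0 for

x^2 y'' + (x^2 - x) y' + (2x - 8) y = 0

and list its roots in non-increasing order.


Divide by x^2 to reach normal form y'' + P_1(x) y' + P_2(x) y = 0 with P_1(x) = 1 - 1/x and P_2(x) = 2/x - 8/x^2.
x = 0 is a singular point because the y'-coefficient 1 - 1/x has a pole at x = 0 and the y-coefficient 2/x - 8/x^2 has a pole at x = 0.
It is a regular singular point because x P_1(x) = p(x) = x - 1 and x^2 P_2(x) = q(x) = 2x - 8 are polynomials, hence analytic at x = 0.
p(0) = -1,  q(0) = -8.
Indicial equation: r(r-1) + p(0) r + q(0) = 0, i.e. r^2 + (p(0) - 1) r + q(0) = 0, i.e. r^2 - 2 r - 8 = 0.
Discriminant: (-2)^2 - 4(-8) = 36, so r = (2 ± 6)/2.
Solving: r_1 = 4, r_2 = -2.

indicial: r^2 - 2 r - 8 = 0; roots r_1 = 4, r_2 = -2


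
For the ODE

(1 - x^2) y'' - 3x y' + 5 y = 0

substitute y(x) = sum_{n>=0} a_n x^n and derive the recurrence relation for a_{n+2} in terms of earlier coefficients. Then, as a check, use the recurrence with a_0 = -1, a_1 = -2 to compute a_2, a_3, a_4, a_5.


Substitute y = sum_n a_n x^n.
(1 - 1 x^2) y'' contributes (n+2)(n+1) a_{n+2} - n(n-1) a_n at x^n.
-3 x y'(x) contributes -3 n a_n at x^n.
5 y(x) contributes 5 a_n at x^n.
Matching x^n: (n+2)(n+1) a_{n+2} + (-n(n-1) - 3 n + 5) a_n = 0.
Thus a_{n+2} = (n(n-1) + 3 n - 5) / ((n+1)(n+2)) * a_n.

Check with a_0 = -1, a_1 = -2 (apply the recurrence for n = 0, 1, 2, 3): a_0 = -1, a_1 = -2, a_2 = 5/2, a_3 = 2/3, a_4 = 5/8, a_5 = 1/3.

a_(n+2) = (n(n-1) + 3 n - 5) / ((n+1)(n+2)) * a_n; check: a_0 = -1, a_1 = -2, a_2 = 5/2, a_3 = 2/3, a_4 = 5/8, a_5 = 1/3


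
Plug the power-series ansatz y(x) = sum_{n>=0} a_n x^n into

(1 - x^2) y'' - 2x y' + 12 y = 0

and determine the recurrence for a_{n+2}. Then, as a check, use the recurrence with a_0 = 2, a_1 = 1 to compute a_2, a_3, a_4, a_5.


Substitute y = sum_n a_n x^n.
(1 - 1 x^2) y'' contributes (n+2)(n+1) a_{n+2} - n(n-1) a_n at x^n.
-2 x y'(x) contributes -2 n a_n at x^n.
12 y(x) contributes 12 a_n at x^n.
Matching x^n: (n+2)(n+1) a_{n+2} + (-n(n-1) - 2 n + 12) a_n = 0.
Thus a_{n+2} = (n(n-1) + 2 n - 12) / ((n+1)(n+2)) * a_n.

Check with a_0 = 2, a_1 = 1 (apply the recurrence for n = 0, 1, 2, 3): a_0 = 2, a_1 = 1, a_2 = -12, a_3 = -5/3, a_4 = 6, a_5 = 0.

a_(n+2) = (n(n-1) + 2 n - 12) / ((n+1)(n+2)) * a_n; check: a_0 = 2, a_1 = 1, a_2 = -12, a_3 = -5/3, a_4 = 6, a_5 = 0


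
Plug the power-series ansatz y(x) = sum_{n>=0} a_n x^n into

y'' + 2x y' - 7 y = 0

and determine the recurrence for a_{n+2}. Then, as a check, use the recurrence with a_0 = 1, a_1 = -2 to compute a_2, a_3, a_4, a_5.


Substitute y = sum_n a_n x^n.
y''(x) has coefficient (n+2)(n+1) a_{n+2} at x^n;
2 x y'(x) has coefficient 2 n a_n at x^n (shift);
-7 y(x) has coefficient -7 a_n at x^n.
Matching x^n: (n+2)(n+1) a_{n+2} + (2n - 7) a_n = 0.
Thus a_{n+2} = (-2n + 7) / ((n+1)(n+2)) * a_n.

Check with a_0 = 1, a_1 = -2 (apply the recurrence for n = 0, 1, 2, 3): a_0 = 1, a_1 = -2, a_2 = 7/2, a_3 = -5/3, a_4 = 7/8, a_5 = -1/12.

a_(n+2) = (-2n + 7) / ((n+1)(n+2)) * a_n; check: a_0 = 1, a_1 = -2, a_2 = 7/2, a_3 = -5/3, a_4 = 7/8, a_5 = -1/12


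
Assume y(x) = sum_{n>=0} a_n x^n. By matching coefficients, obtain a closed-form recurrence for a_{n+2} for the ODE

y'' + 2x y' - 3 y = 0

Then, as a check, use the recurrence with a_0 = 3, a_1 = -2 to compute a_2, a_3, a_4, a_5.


Substitute y = sum_n a_n x^n.
y''(x) has coefficient (n+2)(n+1) a_{n+2} at x^n;
2 x y'(x) has coefficient 2 n a_n at x^n (shift);
-3 y(x) has coefficient -3 a_n at x^n.
Matching x^n: (n+2)(n+1) a_{n+2} + (2n - 3) a_n = 0.
Thus a_{n+2} = (-2n + 3) / ((n+1)(n+2)) * a_n.

Check with a_0 = 3, a_1 = -2 (apply the recurrence for n = 0, 1, 2, 3): a_0 = 3, a_1 = -2, a_2 = 9/2, a_3 = -1/3, a_4 = -3/8, a_5 = 1/20.

a_(n+2) = (-2n + 3) / ((n+1)(n+2)) * a_n; check: a_0 = 3, a_1 = -2, a_2 = 9/2, a_3 = -1/3, a_4 = -3/8, a_5 = 1/20


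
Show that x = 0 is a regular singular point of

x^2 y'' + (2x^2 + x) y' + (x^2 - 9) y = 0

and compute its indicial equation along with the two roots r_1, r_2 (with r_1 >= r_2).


Divide by x^2 to reach normal form y'' + P_1(x) y' + P_2(x) y = 0 with P_1(x) = 2 + 1/x and P_2(x) = 1 - 9/x^2.
x = 0 is a singular point because the y'-coefficient 2 + 1/x has a pole at x = 0 and the y-coefficient 1 - 9/x^2 has a pole at x = 0.
It is a regular singular point because x P_1(x) = p(x) = 2x + 1 and x^2 P_2(x) = q(x) = x^2 - 9 are polynomials, hence analytic at x = 0.
p(0) = 1,  q(0) = -9.
Indicial equation: r(r-1) + p(0) r + q(0) = 0, i.e. r^2 + (p(0) - 1) r + q(0) = 0, i.e. r^2 - 9 = 0.
Discriminant: (0)^2 - 4(-9) = 36, so r = (0 ± 6)/2.
Solving: r_1 = 3, r_2 = -3.

indicial: r^2 - 9 = 0; roots r_1 = 3, r_2 = -3


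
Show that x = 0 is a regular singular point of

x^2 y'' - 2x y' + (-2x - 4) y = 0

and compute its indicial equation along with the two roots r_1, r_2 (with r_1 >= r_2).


Divide by x^2 to reach normal form y'' + P_1(x) y' + P_2(x) y = 0 with P_1(x) = -2/x and P_2(x) = -2/x - 4/x^2.
x = 0 is a singular point because the y'-coefficient -2/x has a pole at x = 0 and the y-coefficient -2/x - 4/x^2 has a pole at x = 0.
It is a regular singular point because x P_1(x) = p(x) = -2 and x^2 P_2(x) = q(x) = -2x - 4 are polynomials, hence analytic at x = 0.
p(0) = -2,  q(0) = -4.
Indicial equation: r(r-1) + p(0) r + q(0) = 0, i.e. r^2 + (p(0) - 1) r + q(0) = 0, i.e. r^2 - 3 r - 4 = 0.
Discriminant: (-3)^2 - 4(-4) = 25, so r = (3 ± 5)/2.
Solving: r_1 = 4, r_2 = -1.

indicial: r^2 - 3 r - 4 = 0; roots r_1 = 4, r_2 = -1


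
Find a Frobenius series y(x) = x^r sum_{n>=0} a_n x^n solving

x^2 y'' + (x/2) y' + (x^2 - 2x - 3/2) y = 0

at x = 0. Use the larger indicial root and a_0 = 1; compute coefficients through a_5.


Write in Frobenius form y'' + (p(x)/x) y' + (q(x)/x^2) y = 0:
  p(x) = 1/2,  q(x) = x^2 - 2x - 3/2.
Indicial equation: r(r-1) + (1/2) r + (-3/2) = 0 -> roots r_1 = 3/2, r_2 = -1.
Take r = r_1 = 3/2. Let y(x) = x^r sum_{n>=0} a_n x^n with a_0 = 1.
Substitute y = x^r sum a_n x^n and match x^{r+n}. The recurrence is
  D(n) a_n - 2 a_{n-1} + 1 a_{n-2} = 0,  where D(n) = (r+n)(r+n-1) + (1/2)(r+n) + (-3/2).
  a_n = [2 a_{n-1} - 1 a_{n-2}] / D(n).
Since the indicial polynomial factors as (r - r_1)(r - r_2), D(n) = (r_1 + n - r_1)(r_1 + n - r_2) = n(n + 5/2).
Evaluating step by step (a_0 = 1):
  n = 1: D(1) = 1(1 + 5/2) = 7/2; numerator = 2(1) = 2; a_1 = (2)/(7/2) = 4/7
  n = 2: D(2) = 2(2 + 5/2) = 9; numerator = 2(4/7) - 1(1) = 1/7; a_2 = (1/7)/(9) = 1/63
  n = 3: D(3) = 3(3 + 5/2) = 33/2; numerator = 2(1/63) - 1(4/7) = -34/63; a_3 = (-34/63)/(33/2) = -68/2079
  n = 4: D(4) = 4(4 + 5/2) = 26; numerator = 2(-68/2079) - 1(1/63) = -169/2079; a_4 = (-169/2079)/(26) = -13/4158
  n = 5: D(5) = 5(5 + 5/2) = 75/2; numerator = 2(-13/4158) - 1(-68/2079) = 5/189; a_5 = (5/189)/(75/2) = 2/2835

r = 3/2; a_0 = 1; a_1 = 4/7; a_2 = 1/63; a_3 = -68/2079; a_4 = -13/4158; a_5 = 2/2835


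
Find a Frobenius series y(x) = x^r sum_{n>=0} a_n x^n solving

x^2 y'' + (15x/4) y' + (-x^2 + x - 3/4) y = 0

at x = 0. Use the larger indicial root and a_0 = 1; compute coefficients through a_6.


Write in Frobenius form y'' + (p(x)/x) y' + (q(x)/x^2) y = 0:
  p(x) = 15/4,  q(x) = -x^2 + x - 3/4.
Indicial equation: r(r-1) + (15/4) r + (-3/4) = 0 -> roots r_1 = 1/4, r_2 = -3.
Take r = r_1 = 1/4. Let y(x) = x^r sum_{n>=0} a_n x^n with a_0 = 1.
Substitute y = x^r sum a_n x^n and match x^{r+n}. The recurrence is
  D(n) a_n + 1 a_{n-1} - 1 a_{n-2} = 0,  where D(n) = (r+n)(r+n-1) + (15/4)(r+n) + (-3/4).
  a_n = [-1 a_{n-1} + 1 a_{n-2}] / D(n).
Since the indicial polynomial factors as (r - r_1)(r - r_2), D(n) = (r_1 + n - r_1)(r_1 + n - r_2) = n(n + 13/4).
Evaluating step by step (a_0 = 1):
  n = 1: D(1) = 1(1 + 13/4) = 17/4; numerator = -1(1) = -1; a_1 = (-1)/(17/4) = -4/17
  n = 2: D(2) = 2(2 + 13/4) = 21/2; numerator = -1(-4/17) + 1(1) = 21/17; a_2 = (21/17)/(21/2) = 2/17
  n = 3: D(3) = 3(3 + 13/4) = 75/4; numerator = -1(2/17) + 1(-4/17) = -6/17; a_3 = (-6/17)/(75/4) = -8/425
  n = 4: D(4) = 4(4 + 13/4) = 29; numerator = -1(-8/425) + 1(2/17) = 58/425; a_4 = (58/425)/(29) = 2/425
  n = 5: D(5) = 5(5 + 13/4) = 165/4; numerator = -1(2/425) + 1(-8/425) = -2/85; a_5 = (-2/85)/(165/4) = -8/14025
  n = 6: D(6) = 6(6 + 13/4) = 111/2; numerator = -1(-8/14025) + 1(2/425) = 74/14025; a_6 = (74/14025)/(111/2) = 4/42075

r = 1/4; a_0 = 1; a_1 = -4/17; a_2 = 2/17; a_3 = -8/425; a_4 = 2/425; a_5 = -8/14025; a_6 = 4/42075


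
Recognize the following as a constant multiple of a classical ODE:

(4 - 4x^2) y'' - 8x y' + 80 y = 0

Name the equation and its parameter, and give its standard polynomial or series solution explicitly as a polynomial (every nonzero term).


All three coefficients share the factor 4; dividing through by 4 gives  (1 - x^2) y'' - 2x y' + 20 y = 0.
This matches the Legendre equation (1 - x^2) y'' - 2x y' + n(n+1) y = 0 (note the -2x y' term) with n(n+1) = 20, so n = 4; the polynomial solution is P_4(x).
With y = sum_k a_k x^k, matching x^k gives (k+2)(k+1) a_{k+2} = [k(k+1) - n(n+1)] a_k = (k - 4)(k + 5) a_k. The right side vanishes at k = 4, so the series with the parity of 4 terminates at degree 4.
Standard normalization (P_n(1) = 1): leading coefficient (2n)!/(2^n (n!)^2) = 40320/(16*576) = 35/8, so a_4 = 35/8. Work downward with a_k = (k+1)(k+2) a_{k+2} / ((k - 4)(k + 5)):
  a_2 = (3)(4)(35/8) / ((2 - 4)(2 + 5)) = (105/2)/(-14) = -15/4
  a_0 = (1)(2)(-15/4) / ((0 - 4)(0 + 5)) = (-15/2)/(-20) = 3/8
Hence P_4(x) = 35 x^4/8 - 15 x^2/4 + 3/8.

P_4(x); series = 35 x^4/8 - 15 x^2/4 + 3/8


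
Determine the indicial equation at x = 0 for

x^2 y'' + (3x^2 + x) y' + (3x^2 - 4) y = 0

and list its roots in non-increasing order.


Divide by x^2 to reach normal form y'' + P_1(x) y' + P_2(x) y = 0 with P_1(x) = 3 + 1/x and P_2(x) = 3 - 4/x^2.
x = 0 is a singular point because the y'-coefficient 3 + 1/x has a pole at x = 0 and the y-coefficient 3 - 4/x^2 has a pole at x = 0.
It is a regular singular point because x P_1(x) = p(x) = 3x + 1 and x^2 P_2(x) = q(x) = 3x^2 - 4 are polynomials, hence analytic at x = 0.
p(0) = 1,  q(0) = -4.
Indicial equation: r(r-1) + p(0) r + q(0) = 0, i.e. r^2 + (p(0) - 1) r + q(0) = 0, i.e. r^2 - 4 = 0.
Discriminant: (0)^2 - 4(-4) = 16, so r = (0 ± 4)/2.
Solving: r_1 = 2, r_2 = -2.

indicial: r^2 - 4 = 0; roots r_1 = 2, r_2 = -2


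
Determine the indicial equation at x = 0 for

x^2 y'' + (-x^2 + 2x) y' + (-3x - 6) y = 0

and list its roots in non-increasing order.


Divide by x^2 to reach normal form y'' + P_1(x) y' + P_2(x) y = 0 with P_1(x) = -1 + 2/x and P_2(x) = -3/x - 6/x^2.
x = 0 is a singular point because the y'-coefficient -1 + 2/x has a pole at x = 0 and the y-coefficient -3/x - 6/x^2 has a pole at x = 0.
It is a regular singular point because x P_1(x) = p(x) = 2 - x and x^2 P_2(x) = q(x) = -3x - 6 are polynomials, hence analytic at x = 0.
p(0) = 2,  q(0) = -6.
Indicial equation: r(r-1) + p(0) r + q(0) = 0, i.e. r^2 + (p(0) - 1) r + q(0) = 0, i.e. r^2 + 1 r - 6 = 0.
Discriminant: (1)^2 - 4(-6) = 25, so r = (-1 ± 5)/2.
Solving: r_1 = 2, r_2 = -3.

indicial: r^2 + 1 r - 6 = 0; roots r_1 = 2, r_2 = -3


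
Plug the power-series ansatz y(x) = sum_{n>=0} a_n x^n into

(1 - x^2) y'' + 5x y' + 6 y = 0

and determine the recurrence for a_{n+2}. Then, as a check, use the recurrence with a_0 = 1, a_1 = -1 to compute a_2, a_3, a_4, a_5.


Substitute y = sum_n a_n x^n.
(1 - 1 x^2) y'' contributes (n+2)(n+1) a_{n+2} - n(n-1) a_n at x^n.
5 x y'(x) contributes 5 n a_n at x^n.
6 y(x) contributes 6 a_n at x^n.
Matching x^n: (n+2)(n+1) a_{n+2} + (-n(n-1) + 5 n + 6) a_n = 0.
Thus a_{n+2} = (n(n-1) - 5 n - 6) / ((n+1)(n+2)) * a_n.

Check with a_0 = 1, a_1 = -1 (apply the recurrence for n = 0, 1, 2, 3): a_0 = 1, a_1 = -1, a_2 = -3, a_3 = 11/6, a_4 = 7/2, a_5 = -11/8.

a_(n+2) = (n(n-1) - 5 n - 6) / ((n+1)(n+2)) * a_n; check: a_0 = 1, a_1 = -1, a_2 = -3, a_3 = 11/6, a_4 = 7/2, a_5 = -11/8
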